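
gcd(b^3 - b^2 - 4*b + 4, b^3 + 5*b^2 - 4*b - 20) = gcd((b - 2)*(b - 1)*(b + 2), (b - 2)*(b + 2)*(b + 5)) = b^2 - 4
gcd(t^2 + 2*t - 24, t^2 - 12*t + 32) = t - 4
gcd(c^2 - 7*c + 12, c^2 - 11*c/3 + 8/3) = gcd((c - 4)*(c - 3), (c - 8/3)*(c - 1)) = 1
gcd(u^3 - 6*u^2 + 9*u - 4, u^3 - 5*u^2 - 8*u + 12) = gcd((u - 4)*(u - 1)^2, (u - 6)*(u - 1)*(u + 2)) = u - 1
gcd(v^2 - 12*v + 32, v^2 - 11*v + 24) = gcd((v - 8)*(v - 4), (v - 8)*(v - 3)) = v - 8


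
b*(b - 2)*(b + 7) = b^3 + 5*b^2 - 14*b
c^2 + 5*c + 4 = (c + 1)*(c + 4)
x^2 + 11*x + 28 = (x + 4)*(x + 7)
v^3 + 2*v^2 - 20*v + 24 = (v - 2)^2*(v + 6)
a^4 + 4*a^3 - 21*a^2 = a^2*(a - 3)*(a + 7)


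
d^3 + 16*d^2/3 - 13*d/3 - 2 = (d - 1)*(d + 1/3)*(d + 6)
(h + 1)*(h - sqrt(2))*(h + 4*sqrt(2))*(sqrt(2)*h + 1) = sqrt(2)*h^4 + sqrt(2)*h^3 + 7*h^3 - 5*sqrt(2)*h^2 + 7*h^2 - 8*h - 5*sqrt(2)*h - 8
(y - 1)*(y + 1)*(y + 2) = y^3 + 2*y^2 - y - 2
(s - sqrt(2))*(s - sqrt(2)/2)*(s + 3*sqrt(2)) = s^3 + 3*sqrt(2)*s^2/2 - 8*s + 3*sqrt(2)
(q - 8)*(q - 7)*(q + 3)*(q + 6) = q^4 - 6*q^3 - 61*q^2 + 234*q + 1008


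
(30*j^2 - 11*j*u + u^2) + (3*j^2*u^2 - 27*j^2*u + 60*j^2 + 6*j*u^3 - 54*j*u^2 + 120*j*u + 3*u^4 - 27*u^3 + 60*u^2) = 3*j^2*u^2 - 27*j^2*u + 90*j^2 + 6*j*u^3 - 54*j*u^2 + 109*j*u + 3*u^4 - 27*u^3 + 61*u^2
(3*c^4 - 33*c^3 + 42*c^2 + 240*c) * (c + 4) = 3*c^5 - 21*c^4 - 90*c^3 + 408*c^2 + 960*c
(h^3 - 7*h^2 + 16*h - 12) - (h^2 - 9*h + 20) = h^3 - 8*h^2 + 25*h - 32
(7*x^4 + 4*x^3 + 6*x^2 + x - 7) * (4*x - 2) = 28*x^5 + 2*x^4 + 16*x^3 - 8*x^2 - 30*x + 14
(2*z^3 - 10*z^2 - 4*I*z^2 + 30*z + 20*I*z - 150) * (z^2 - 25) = 2*z^5 - 10*z^4 - 4*I*z^4 - 20*z^3 + 20*I*z^3 + 100*z^2 + 100*I*z^2 - 750*z - 500*I*z + 3750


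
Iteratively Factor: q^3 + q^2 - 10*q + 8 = (q - 1)*(q^2 + 2*q - 8) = (q - 2)*(q - 1)*(q + 4)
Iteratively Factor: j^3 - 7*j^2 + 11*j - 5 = (j - 1)*(j^2 - 6*j + 5) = (j - 1)^2*(j - 5)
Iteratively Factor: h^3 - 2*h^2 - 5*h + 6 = (h - 1)*(h^2 - h - 6) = (h - 1)*(h + 2)*(h - 3)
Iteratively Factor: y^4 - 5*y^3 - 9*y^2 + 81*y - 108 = (y - 3)*(y^3 - 2*y^2 - 15*y + 36) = (y - 3)*(y + 4)*(y^2 - 6*y + 9) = (y - 3)^2*(y + 4)*(y - 3)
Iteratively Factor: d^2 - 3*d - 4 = (d + 1)*(d - 4)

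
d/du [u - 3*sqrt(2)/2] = 1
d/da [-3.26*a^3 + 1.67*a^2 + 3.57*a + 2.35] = -9.78*a^2 + 3.34*a + 3.57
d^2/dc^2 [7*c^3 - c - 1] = 42*c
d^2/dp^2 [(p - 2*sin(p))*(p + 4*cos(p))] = 2*p*sin(p) - 4*p*cos(p) - 8*sin(p) + 16*sin(2*p) - 4*cos(p) + 2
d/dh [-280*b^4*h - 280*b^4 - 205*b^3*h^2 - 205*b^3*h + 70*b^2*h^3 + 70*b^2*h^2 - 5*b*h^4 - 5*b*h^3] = 5*b*(-56*b^3 - 82*b^2*h - 41*b^2 + 42*b*h^2 + 28*b*h - 4*h^3 - 3*h^2)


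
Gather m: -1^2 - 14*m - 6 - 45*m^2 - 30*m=-45*m^2 - 44*m - 7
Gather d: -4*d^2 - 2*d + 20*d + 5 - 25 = -4*d^2 + 18*d - 20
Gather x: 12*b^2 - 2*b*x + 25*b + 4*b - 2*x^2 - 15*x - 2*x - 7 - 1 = 12*b^2 + 29*b - 2*x^2 + x*(-2*b - 17) - 8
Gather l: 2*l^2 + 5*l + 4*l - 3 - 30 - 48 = 2*l^2 + 9*l - 81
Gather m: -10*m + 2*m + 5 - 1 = 4 - 8*m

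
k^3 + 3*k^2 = k^2*(k + 3)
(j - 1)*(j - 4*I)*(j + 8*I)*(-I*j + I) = -I*j^4 + 4*j^3 + 2*I*j^3 - 8*j^2 - 33*I*j^2 + 4*j + 64*I*j - 32*I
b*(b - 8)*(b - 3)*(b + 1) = b^4 - 10*b^3 + 13*b^2 + 24*b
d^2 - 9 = (d - 3)*(d + 3)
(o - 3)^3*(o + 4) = o^4 - 5*o^3 - 9*o^2 + 81*o - 108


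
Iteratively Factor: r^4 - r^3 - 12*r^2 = (r + 3)*(r^3 - 4*r^2) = r*(r + 3)*(r^2 - 4*r) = r*(r - 4)*(r + 3)*(r)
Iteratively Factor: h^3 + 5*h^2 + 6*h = (h + 2)*(h^2 + 3*h) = h*(h + 2)*(h + 3)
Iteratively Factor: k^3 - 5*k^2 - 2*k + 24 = (k - 4)*(k^2 - k - 6) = (k - 4)*(k + 2)*(k - 3)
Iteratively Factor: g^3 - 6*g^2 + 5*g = (g - 5)*(g^2 - g) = g*(g - 5)*(g - 1)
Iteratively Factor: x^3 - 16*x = (x)*(x^2 - 16) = x*(x + 4)*(x - 4)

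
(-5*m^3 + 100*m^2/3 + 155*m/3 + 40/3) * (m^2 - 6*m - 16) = -5*m^5 + 190*m^4/3 - 205*m^3/3 - 830*m^2 - 2720*m/3 - 640/3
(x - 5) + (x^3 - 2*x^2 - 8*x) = x^3 - 2*x^2 - 7*x - 5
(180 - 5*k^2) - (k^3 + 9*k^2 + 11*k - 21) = -k^3 - 14*k^2 - 11*k + 201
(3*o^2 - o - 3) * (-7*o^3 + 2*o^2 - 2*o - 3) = -21*o^5 + 13*o^4 + 13*o^3 - 13*o^2 + 9*o + 9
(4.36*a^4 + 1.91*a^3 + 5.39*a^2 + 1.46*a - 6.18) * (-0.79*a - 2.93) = -3.4444*a^5 - 14.2837*a^4 - 9.8544*a^3 - 16.9461*a^2 + 0.6044*a + 18.1074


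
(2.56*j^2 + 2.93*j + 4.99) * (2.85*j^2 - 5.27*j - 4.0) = 7.296*j^4 - 5.1407*j^3 - 11.4596*j^2 - 38.0173*j - 19.96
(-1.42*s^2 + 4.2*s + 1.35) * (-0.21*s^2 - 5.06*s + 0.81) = 0.2982*s^4 + 6.3032*s^3 - 22.6857*s^2 - 3.429*s + 1.0935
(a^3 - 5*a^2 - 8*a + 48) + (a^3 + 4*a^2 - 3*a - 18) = 2*a^3 - a^2 - 11*a + 30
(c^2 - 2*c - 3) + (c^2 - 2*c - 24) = 2*c^2 - 4*c - 27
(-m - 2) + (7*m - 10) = 6*m - 12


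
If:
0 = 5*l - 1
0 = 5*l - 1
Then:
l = 1/5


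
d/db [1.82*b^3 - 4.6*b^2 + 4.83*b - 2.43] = 5.46*b^2 - 9.2*b + 4.83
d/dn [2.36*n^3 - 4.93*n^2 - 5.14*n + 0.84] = 7.08*n^2 - 9.86*n - 5.14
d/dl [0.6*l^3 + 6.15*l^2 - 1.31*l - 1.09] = 1.8*l^2 + 12.3*l - 1.31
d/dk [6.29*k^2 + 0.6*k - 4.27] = 12.58*k + 0.6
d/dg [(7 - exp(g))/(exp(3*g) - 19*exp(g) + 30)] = ((exp(g) - 7)*(3*exp(2*g) - 19) - exp(3*g) + 19*exp(g) - 30)*exp(g)/(exp(3*g) - 19*exp(g) + 30)^2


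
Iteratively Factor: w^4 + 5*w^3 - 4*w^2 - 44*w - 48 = (w + 4)*(w^3 + w^2 - 8*w - 12) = (w + 2)*(w + 4)*(w^2 - w - 6) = (w - 3)*(w + 2)*(w + 4)*(w + 2)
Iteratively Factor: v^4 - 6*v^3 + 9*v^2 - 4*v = (v)*(v^3 - 6*v^2 + 9*v - 4) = v*(v - 1)*(v^2 - 5*v + 4) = v*(v - 1)^2*(v - 4)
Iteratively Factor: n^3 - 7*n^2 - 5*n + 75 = (n + 3)*(n^2 - 10*n + 25) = (n - 5)*(n + 3)*(n - 5)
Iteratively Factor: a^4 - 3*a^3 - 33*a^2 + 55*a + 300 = (a - 5)*(a^3 + 2*a^2 - 23*a - 60) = (a - 5)^2*(a^2 + 7*a + 12) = (a - 5)^2*(a + 3)*(a + 4)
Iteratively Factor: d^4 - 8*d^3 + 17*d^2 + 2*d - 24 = (d - 3)*(d^3 - 5*d^2 + 2*d + 8) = (d - 4)*(d - 3)*(d^2 - d - 2) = (d - 4)*(d - 3)*(d - 2)*(d + 1)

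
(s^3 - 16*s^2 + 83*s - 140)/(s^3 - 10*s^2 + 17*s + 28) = (s - 5)/(s + 1)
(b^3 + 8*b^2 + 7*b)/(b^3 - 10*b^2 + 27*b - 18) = b*(b^2 + 8*b + 7)/(b^3 - 10*b^2 + 27*b - 18)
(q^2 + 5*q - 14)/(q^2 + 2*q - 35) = (q - 2)/(q - 5)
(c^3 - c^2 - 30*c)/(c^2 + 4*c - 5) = c*(c - 6)/(c - 1)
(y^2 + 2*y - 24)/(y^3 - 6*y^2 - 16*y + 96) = (y + 6)/(y^2 - 2*y - 24)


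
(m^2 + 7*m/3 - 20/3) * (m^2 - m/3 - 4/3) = m^4 + 2*m^3 - 79*m^2/9 - 8*m/9 + 80/9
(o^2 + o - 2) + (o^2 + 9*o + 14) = 2*o^2 + 10*o + 12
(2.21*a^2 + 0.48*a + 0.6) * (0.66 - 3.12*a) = -6.8952*a^3 - 0.0389999999999999*a^2 - 1.5552*a + 0.396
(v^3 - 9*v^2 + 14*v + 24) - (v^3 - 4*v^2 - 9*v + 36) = -5*v^2 + 23*v - 12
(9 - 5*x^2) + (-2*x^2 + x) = -7*x^2 + x + 9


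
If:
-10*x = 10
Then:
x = -1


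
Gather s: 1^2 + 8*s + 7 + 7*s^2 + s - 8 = 7*s^2 + 9*s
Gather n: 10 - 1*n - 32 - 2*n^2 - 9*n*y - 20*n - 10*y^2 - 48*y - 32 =-2*n^2 + n*(-9*y - 21) - 10*y^2 - 48*y - 54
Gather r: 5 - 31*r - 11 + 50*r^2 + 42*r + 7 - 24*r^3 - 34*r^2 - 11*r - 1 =-24*r^3 + 16*r^2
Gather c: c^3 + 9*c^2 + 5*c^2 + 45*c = c^3 + 14*c^2 + 45*c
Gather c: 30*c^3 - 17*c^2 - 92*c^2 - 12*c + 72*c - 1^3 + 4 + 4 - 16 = 30*c^3 - 109*c^2 + 60*c - 9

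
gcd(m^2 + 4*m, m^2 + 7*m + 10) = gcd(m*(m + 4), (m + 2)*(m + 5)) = 1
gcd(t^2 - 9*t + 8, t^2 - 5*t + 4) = t - 1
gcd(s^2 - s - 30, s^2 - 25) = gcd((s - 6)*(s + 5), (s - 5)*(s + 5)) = s + 5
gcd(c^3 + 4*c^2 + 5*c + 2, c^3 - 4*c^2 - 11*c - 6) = c^2 + 2*c + 1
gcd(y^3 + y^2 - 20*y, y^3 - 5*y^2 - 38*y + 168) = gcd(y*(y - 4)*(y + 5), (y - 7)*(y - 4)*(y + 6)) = y - 4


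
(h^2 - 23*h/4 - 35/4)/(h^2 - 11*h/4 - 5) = (h - 7)/(h - 4)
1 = 1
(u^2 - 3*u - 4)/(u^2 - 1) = (u - 4)/(u - 1)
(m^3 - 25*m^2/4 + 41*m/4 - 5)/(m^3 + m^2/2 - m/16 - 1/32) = 8*(4*m^3 - 25*m^2 + 41*m - 20)/(32*m^3 + 16*m^2 - 2*m - 1)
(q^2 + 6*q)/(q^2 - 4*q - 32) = q*(q + 6)/(q^2 - 4*q - 32)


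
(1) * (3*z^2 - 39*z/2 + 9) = 3*z^2 - 39*z/2 + 9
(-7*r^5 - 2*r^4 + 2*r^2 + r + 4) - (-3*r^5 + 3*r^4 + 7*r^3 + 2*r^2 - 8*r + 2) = -4*r^5 - 5*r^4 - 7*r^3 + 9*r + 2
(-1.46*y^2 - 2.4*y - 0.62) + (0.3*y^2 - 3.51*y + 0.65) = -1.16*y^2 - 5.91*y + 0.03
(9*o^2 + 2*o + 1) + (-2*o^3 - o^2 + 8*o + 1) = -2*o^3 + 8*o^2 + 10*o + 2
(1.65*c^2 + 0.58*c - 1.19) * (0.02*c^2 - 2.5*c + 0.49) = 0.033*c^4 - 4.1134*c^3 - 0.6653*c^2 + 3.2592*c - 0.5831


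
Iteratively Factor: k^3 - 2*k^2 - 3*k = (k - 3)*(k^2 + k) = (k - 3)*(k + 1)*(k)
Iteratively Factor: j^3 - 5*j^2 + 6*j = (j)*(j^2 - 5*j + 6) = j*(j - 2)*(j - 3)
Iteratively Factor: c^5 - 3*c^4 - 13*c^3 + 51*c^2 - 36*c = (c - 3)*(c^4 - 13*c^2 + 12*c) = c*(c - 3)*(c^3 - 13*c + 12) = c*(c - 3)^2*(c^2 + 3*c - 4) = c*(c - 3)^2*(c - 1)*(c + 4)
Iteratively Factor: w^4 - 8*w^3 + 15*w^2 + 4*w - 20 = (w + 1)*(w^3 - 9*w^2 + 24*w - 20) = (w - 5)*(w + 1)*(w^2 - 4*w + 4) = (w - 5)*(w - 2)*(w + 1)*(w - 2)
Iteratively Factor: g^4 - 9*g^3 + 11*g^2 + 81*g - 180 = (g - 4)*(g^3 - 5*g^2 - 9*g + 45) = (g - 4)*(g + 3)*(g^2 - 8*g + 15) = (g - 4)*(g - 3)*(g + 3)*(g - 5)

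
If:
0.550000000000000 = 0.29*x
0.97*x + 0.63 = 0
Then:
No Solution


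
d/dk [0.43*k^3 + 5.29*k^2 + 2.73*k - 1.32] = 1.29*k^2 + 10.58*k + 2.73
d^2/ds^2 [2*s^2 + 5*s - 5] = 4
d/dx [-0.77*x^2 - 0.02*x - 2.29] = -1.54*x - 0.02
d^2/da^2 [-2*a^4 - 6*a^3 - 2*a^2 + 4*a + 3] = -24*a^2 - 36*a - 4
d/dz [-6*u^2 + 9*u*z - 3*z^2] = 9*u - 6*z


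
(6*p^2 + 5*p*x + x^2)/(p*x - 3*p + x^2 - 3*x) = (6*p^2 + 5*p*x + x^2)/(p*x - 3*p + x^2 - 3*x)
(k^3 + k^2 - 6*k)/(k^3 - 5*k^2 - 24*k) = (k - 2)/(k - 8)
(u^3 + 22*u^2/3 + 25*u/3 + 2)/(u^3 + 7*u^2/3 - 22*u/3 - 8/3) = (u^2 + 7*u + 6)/(u^2 + 2*u - 8)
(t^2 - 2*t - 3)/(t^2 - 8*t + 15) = (t + 1)/(t - 5)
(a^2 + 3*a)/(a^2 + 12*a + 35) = a*(a + 3)/(a^2 + 12*a + 35)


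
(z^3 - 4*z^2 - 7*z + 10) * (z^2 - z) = z^5 - 5*z^4 - 3*z^3 + 17*z^2 - 10*z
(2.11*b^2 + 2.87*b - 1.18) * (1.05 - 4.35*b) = -9.1785*b^3 - 10.269*b^2 + 8.1465*b - 1.239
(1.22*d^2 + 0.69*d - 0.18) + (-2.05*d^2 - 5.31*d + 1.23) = -0.83*d^2 - 4.62*d + 1.05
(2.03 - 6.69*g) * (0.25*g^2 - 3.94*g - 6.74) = -1.6725*g^3 + 26.8661*g^2 + 37.0924*g - 13.6822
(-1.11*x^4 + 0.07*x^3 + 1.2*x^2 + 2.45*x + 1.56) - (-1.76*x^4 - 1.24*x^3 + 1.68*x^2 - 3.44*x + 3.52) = 0.65*x^4 + 1.31*x^3 - 0.48*x^2 + 5.89*x - 1.96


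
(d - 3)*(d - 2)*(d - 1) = d^3 - 6*d^2 + 11*d - 6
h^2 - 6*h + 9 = (h - 3)^2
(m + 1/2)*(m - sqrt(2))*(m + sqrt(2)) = m^3 + m^2/2 - 2*m - 1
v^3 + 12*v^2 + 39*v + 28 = (v + 1)*(v + 4)*(v + 7)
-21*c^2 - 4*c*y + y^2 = (-7*c + y)*(3*c + y)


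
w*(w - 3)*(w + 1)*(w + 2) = w^4 - 7*w^2 - 6*w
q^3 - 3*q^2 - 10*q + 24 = (q - 4)*(q - 2)*(q + 3)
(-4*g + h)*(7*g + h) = -28*g^2 + 3*g*h + h^2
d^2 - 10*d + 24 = (d - 6)*(d - 4)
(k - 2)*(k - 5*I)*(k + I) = k^3 - 2*k^2 - 4*I*k^2 + 5*k + 8*I*k - 10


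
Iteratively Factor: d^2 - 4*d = (d)*(d - 4)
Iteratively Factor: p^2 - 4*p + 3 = (p - 3)*(p - 1)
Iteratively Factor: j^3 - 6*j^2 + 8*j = (j)*(j^2 - 6*j + 8) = j*(j - 2)*(j - 4)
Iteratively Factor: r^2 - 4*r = (r - 4)*(r)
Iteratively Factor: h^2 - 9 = (h + 3)*(h - 3)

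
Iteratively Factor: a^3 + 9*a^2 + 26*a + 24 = (a + 3)*(a^2 + 6*a + 8) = (a + 2)*(a + 3)*(a + 4)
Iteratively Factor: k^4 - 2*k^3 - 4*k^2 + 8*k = (k - 2)*(k^3 - 4*k) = k*(k - 2)*(k^2 - 4) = k*(k - 2)^2*(k + 2)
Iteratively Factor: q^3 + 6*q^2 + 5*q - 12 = (q - 1)*(q^2 + 7*q + 12) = (q - 1)*(q + 3)*(q + 4)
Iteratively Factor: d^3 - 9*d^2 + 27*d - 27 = (d - 3)*(d^2 - 6*d + 9) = (d - 3)^2*(d - 3)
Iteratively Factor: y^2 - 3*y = (y - 3)*(y)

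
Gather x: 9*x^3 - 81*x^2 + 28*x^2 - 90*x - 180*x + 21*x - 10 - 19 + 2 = 9*x^3 - 53*x^2 - 249*x - 27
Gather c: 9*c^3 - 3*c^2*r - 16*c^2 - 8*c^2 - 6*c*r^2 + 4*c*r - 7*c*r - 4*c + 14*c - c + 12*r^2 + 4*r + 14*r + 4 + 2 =9*c^3 + c^2*(-3*r - 24) + c*(-6*r^2 - 3*r + 9) + 12*r^2 + 18*r + 6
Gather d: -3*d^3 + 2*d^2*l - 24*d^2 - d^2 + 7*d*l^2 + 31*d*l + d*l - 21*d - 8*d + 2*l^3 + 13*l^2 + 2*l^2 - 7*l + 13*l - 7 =-3*d^3 + d^2*(2*l - 25) + d*(7*l^2 + 32*l - 29) + 2*l^3 + 15*l^2 + 6*l - 7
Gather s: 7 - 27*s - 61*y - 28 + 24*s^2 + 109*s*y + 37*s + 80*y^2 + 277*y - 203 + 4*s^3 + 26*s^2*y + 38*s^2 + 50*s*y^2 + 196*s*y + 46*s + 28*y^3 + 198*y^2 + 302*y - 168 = 4*s^3 + s^2*(26*y + 62) + s*(50*y^2 + 305*y + 56) + 28*y^3 + 278*y^2 + 518*y - 392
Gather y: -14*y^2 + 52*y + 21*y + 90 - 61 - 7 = -14*y^2 + 73*y + 22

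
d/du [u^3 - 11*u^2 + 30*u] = 3*u^2 - 22*u + 30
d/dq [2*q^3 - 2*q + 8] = 6*q^2 - 2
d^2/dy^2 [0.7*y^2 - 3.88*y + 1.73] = 1.40000000000000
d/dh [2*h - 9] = 2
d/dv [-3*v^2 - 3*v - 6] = -6*v - 3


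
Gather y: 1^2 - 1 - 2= -2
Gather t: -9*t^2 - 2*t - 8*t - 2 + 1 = -9*t^2 - 10*t - 1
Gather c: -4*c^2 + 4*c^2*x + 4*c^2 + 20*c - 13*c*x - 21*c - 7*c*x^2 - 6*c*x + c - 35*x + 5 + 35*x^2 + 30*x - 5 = 4*c^2*x + c*(-7*x^2 - 19*x) + 35*x^2 - 5*x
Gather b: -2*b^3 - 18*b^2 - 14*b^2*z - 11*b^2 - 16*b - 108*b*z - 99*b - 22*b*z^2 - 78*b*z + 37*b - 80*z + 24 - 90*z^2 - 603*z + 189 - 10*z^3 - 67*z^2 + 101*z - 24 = -2*b^3 + b^2*(-14*z - 29) + b*(-22*z^2 - 186*z - 78) - 10*z^3 - 157*z^2 - 582*z + 189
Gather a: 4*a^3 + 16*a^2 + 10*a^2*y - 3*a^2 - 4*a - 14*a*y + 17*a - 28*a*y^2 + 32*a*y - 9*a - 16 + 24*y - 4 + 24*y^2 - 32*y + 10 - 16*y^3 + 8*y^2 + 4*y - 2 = 4*a^3 + a^2*(10*y + 13) + a*(-28*y^2 + 18*y + 4) - 16*y^3 + 32*y^2 - 4*y - 12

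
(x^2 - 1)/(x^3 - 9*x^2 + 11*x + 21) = (x - 1)/(x^2 - 10*x + 21)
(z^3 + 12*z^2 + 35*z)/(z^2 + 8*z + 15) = z*(z + 7)/(z + 3)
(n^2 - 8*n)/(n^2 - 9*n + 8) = n/(n - 1)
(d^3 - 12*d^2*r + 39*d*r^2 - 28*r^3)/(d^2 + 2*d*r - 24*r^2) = (d^2 - 8*d*r + 7*r^2)/(d + 6*r)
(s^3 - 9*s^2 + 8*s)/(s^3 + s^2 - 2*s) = (s - 8)/(s + 2)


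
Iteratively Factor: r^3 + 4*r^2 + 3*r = (r + 1)*(r^2 + 3*r) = (r + 1)*(r + 3)*(r)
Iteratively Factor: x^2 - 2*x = (x - 2)*(x)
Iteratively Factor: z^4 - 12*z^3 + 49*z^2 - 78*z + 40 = (z - 1)*(z^3 - 11*z^2 + 38*z - 40) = (z - 4)*(z - 1)*(z^2 - 7*z + 10) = (z - 5)*(z - 4)*(z - 1)*(z - 2)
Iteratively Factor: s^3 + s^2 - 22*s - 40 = (s + 4)*(s^2 - 3*s - 10) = (s + 2)*(s + 4)*(s - 5)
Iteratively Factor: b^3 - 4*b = (b - 2)*(b^2 + 2*b) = b*(b - 2)*(b + 2)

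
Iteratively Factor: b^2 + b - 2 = (b - 1)*(b + 2)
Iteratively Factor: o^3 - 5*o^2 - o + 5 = (o - 5)*(o^2 - 1) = (o - 5)*(o - 1)*(o + 1)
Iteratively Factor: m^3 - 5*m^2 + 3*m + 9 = (m - 3)*(m^2 - 2*m - 3) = (m - 3)*(m + 1)*(m - 3)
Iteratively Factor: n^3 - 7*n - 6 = (n + 1)*(n^2 - n - 6) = (n + 1)*(n + 2)*(n - 3)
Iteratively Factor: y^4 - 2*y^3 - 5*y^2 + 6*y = (y - 1)*(y^3 - y^2 - 6*y) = (y - 1)*(y + 2)*(y^2 - 3*y) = y*(y - 1)*(y + 2)*(y - 3)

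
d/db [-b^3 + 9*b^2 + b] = -3*b^2 + 18*b + 1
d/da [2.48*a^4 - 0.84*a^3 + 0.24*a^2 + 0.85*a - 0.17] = 9.92*a^3 - 2.52*a^2 + 0.48*a + 0.85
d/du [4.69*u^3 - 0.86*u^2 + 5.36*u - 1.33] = 14.07*u^2 - 1.72*u + 5.36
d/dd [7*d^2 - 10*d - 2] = 14*d - 10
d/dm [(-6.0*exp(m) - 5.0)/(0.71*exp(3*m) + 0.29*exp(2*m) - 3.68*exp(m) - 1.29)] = (8.52*exp(3*m) + 12.39*exp(2*m) + 2.9*exp(m) - 10.66)*exp(m)/(0.5041*exp(6*m) + 0.4118*exp(5*m) - 5.1415*exp(4*m) - 3.9662*exp(3*m) + 12.7942*exp(2*m) + 9.4944*exp(m) + 1.6641)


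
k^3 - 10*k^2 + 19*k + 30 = (k - 6)*(k - 5)*(k + 1)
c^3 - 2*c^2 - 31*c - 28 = (c - 7)*(c + 1)*(c + 4)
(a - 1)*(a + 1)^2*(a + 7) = a^4 + 8*a^3 + 6*a^2 - 8*a - 7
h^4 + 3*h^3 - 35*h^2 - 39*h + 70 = (h - 5)*(h - 1)*(h + 2)*(h + 7)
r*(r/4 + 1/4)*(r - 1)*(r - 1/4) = r^4/4 - r^3/16 - r^2/4 + r/16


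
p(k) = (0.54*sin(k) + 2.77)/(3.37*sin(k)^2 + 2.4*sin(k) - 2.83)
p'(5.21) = 0.60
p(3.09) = -1.04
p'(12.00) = 0.11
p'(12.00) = 0.11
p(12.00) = -0.79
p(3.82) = -0.81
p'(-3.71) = 50.11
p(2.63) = -3.58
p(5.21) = -0.98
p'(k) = (-6.74*sin(k)*cos(k) - 2.4*cos(k))*(0.54*sin(k) + 2.77)/(3.37*sin(k)^2 + 2.4*sin(k) - 2.83)^2 + 0.54*cos(k)/(3.37*sin(k)^2 + 2.4*sin(k) - 2.83)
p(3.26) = -0.88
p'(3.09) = 1.26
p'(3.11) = 1.16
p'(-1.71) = -0.33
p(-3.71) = -5.45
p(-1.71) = -1.18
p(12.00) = -0.79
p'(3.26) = 0.63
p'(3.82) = -0.24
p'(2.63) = 21.56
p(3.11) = -1.01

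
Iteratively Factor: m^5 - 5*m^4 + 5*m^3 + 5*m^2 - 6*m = (m - 2)*(m^4 - 3*m^3 - m^2 + 3*m) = m*(m - 2)*(m^3 - 3*m^2 - m + 3) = m*(m - 2)*(m - 1)*(m^2 - 2*m - 3) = m*(m - 3)*(m - 2)*(m - 1)*(m + 1)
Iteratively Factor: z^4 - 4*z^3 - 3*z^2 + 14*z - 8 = (z - 1)*(z^3 - 3*z^2 - 6*z + 8) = (z - 4)*(z - 1)*(z^2 + z - 2) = (z - 4)*(z - 1)^2*(z + 2)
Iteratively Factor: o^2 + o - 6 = (o - 2)*(o + 3)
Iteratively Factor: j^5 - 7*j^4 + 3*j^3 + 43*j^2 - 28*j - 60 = (j + 2)*(j^4 - 9*j^3 + 21*j^2 + j - 30) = (j - 2)*(j + 2)*(j^3 - 7*j^2 + 7*j + 15) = (j - 3)*(j - 2)*(j + 2)*(j^2 - 4*j - 5) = (j - 5)*(j - 3)*(j - 2)*(j + 2)*(j + 1)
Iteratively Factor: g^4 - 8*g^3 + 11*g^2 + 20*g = (g + 1)*(g^3 - 9*g^2 + 20*g) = (g - 5)*(g + 1)*(g^2 - 4*g) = g*(g - 5)*(g + 1)*(g - 4)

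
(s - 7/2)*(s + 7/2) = s^2 - 49/4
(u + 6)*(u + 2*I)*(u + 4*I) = u^3 + 6*u^2 + 6*I*u^2 - 8*u + 36*I*u - 48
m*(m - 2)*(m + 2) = m^3 - 4*m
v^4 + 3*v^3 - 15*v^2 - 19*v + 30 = (v - 3)*(v - 1)*(v + 2)*(v + 5)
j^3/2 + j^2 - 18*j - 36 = (j/2 + 1)*(j - 6)*(j + 6)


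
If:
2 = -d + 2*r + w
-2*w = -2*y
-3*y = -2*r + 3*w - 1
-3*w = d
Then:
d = -9/10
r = 2/5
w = 3/10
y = 3/10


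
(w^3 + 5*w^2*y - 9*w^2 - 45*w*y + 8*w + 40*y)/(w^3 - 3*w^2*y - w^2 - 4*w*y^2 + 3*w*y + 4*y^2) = (-w^2 - 5*w*y + 8*w + 40*y)/(-w^2 + 3*w*y + 4*y^2)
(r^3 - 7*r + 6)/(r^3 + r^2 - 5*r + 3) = (r - 2)/(r - 1)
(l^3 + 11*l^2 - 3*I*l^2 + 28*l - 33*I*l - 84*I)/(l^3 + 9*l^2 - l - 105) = (l^2 + l*(4 - 3*I) - 12*I)/(l^2 + 2*l - 15)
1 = 1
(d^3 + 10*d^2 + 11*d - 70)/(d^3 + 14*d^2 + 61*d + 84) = (d^2 + 3*d - 10)/(d^2 + 7*d + 12)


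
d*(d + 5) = d^2 + 5*d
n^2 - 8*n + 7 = (n - 7)*(n - 1)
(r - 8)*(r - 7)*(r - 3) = r^3 - 18*r^2 + 101*r - 168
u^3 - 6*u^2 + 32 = (u - 4)^2*(u + 2)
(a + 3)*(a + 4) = a^2 + 7*a + 12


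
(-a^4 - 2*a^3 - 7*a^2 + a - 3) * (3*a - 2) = -3*a^5 - 4*a^4 - 17*a^3 + 17*a^2 - 11*a + 6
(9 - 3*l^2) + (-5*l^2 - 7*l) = -8*l^2 - 7*l + 9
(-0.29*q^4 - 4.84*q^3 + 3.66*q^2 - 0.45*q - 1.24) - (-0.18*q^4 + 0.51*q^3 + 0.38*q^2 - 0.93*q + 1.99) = -0.11*q^4 - 5.35*q^3 + 3.28*q^2 + 0.48*q - 3.23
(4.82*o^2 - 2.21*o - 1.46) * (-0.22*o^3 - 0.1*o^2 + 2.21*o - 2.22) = -1.0604*o^5 + 0.00419999999999998*o^4 + 11.1944*o^3 - 15.4385*o^2 + 1.6796*o + 3.2412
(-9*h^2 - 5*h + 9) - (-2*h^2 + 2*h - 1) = -7*h^2 - 7*h + 10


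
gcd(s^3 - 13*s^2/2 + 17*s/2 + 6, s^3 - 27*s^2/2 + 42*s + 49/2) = s + 1/2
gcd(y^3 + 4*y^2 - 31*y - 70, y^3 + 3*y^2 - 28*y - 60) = y^2 - 3*y - 10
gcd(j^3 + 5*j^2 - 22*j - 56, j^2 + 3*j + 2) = j + 2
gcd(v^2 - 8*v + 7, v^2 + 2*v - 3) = v - 1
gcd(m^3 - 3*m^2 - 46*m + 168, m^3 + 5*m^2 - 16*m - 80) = m - 4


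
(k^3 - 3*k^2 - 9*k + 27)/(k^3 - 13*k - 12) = (k^2 - 6*k + 9)/(k^2 - 3*k - 4)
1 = 1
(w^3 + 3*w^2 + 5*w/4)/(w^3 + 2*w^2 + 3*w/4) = (2*w + 5)/(2*w + 3)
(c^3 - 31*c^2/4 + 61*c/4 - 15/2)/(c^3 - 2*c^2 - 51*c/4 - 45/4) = (4*c^2 - 11*c + 6)/(4*c^2 + 12*c + 9)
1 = 1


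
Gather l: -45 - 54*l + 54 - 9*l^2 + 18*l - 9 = -9*l^2 - 36*l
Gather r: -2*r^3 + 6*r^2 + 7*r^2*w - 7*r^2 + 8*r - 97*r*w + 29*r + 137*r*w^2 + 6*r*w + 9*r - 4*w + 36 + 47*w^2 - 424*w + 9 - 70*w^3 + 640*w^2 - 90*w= -2*r^3 + r^2*(7*w - 1) + r*(137*w^2 - 91*w + 46) - 70*w^3 + 687*w^2 - 518*w + 45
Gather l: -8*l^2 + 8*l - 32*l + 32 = -8*l^2 - 24*l + 32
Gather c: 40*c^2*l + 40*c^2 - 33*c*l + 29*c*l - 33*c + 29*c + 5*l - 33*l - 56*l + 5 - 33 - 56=c^2*(40*l + 40) + c*(-4*l - 4) - 84*l - 84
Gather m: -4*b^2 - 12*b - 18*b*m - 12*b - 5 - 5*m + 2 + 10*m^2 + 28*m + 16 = -4*b^2 - 24*b + 10*m^2 + m*(23 - 18*b) + 13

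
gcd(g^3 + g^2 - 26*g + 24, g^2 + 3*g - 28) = g - 4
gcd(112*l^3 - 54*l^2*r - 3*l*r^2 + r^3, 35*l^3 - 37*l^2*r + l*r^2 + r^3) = 7*l + r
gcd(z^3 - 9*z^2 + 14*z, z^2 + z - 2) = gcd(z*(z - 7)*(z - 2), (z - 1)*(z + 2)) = 1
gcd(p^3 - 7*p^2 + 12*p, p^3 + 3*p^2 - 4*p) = p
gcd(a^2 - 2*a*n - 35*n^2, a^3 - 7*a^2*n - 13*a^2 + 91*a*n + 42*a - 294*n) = a - 7*n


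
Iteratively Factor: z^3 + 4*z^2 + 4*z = (z + 2)*(z^2 + 2*z) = (z + 2)^2*(z)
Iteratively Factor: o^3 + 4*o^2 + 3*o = (o + 1)*(o^2 + 3*o) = (o + 1)*(o + 3)*(o)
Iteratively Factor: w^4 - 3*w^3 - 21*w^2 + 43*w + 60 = (w + 1)*(w^3 - 4*w^2 - 17*w + 60) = (w - 3)*(w + 1)*(w^2 - w - 20) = (w - 3)*(w + 1)*(w + 4)*(w - 5)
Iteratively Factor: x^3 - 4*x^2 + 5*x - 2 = (x - 1)*(x^2 - 3*x + 2) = (x - 2)*(x - 1)*(x - 1)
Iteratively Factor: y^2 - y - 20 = (y + 4)*(y - 5)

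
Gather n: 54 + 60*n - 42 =60*n + 12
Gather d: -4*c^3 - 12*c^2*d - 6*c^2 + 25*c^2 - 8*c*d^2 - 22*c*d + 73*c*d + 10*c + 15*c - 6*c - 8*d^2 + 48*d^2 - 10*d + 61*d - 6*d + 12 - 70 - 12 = -4*c^3 + 19*c^2 + 19*c + d^2*(40 - 8*c) + d*(-12*c^2 + 51*c + 45) - 70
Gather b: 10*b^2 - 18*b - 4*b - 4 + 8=10*b^2 - 22*b + 4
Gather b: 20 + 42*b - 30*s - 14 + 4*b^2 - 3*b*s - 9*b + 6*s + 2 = 4*b^2 + b*(33 - 3*s) - 24*s + 8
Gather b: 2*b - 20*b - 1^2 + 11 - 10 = -18*b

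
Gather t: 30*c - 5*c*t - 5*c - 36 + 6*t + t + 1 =25*c + t*(7 - 5*c) - 35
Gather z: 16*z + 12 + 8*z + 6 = 24*z + 18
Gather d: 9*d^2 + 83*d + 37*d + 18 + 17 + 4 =9*d^2 + 120*d + 39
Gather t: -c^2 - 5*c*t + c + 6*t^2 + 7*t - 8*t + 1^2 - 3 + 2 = -c^2 + c + 6*t^2 + t*(-5*c - 1)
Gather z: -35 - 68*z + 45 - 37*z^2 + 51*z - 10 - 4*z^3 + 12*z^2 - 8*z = -4*z^3 - 25*z^2 - 25*z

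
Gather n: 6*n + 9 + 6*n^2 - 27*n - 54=6*n^2 - 21*n - 45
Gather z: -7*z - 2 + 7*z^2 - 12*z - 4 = 7*z^2 - 19*z - 6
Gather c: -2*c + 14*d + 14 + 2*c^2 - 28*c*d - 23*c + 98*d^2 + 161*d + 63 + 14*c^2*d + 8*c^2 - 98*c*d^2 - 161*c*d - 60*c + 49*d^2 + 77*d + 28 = c^2*(14*d + 10) + c*(-98*d^2 - 189*d - 85) + 147*d^2 + 252*d + 105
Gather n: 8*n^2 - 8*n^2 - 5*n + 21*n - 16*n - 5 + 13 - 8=0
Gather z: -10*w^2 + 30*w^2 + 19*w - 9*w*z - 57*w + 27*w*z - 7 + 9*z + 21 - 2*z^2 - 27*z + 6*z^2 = 20*w^2 - 38*w + 4*z^2 + z*(18*w - 18) + 14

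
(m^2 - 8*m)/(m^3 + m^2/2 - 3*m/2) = 2*(m - 8)/(2*m^2 + m - 3)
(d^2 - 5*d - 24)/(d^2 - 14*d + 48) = (d + 3)/(d - 6)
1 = 1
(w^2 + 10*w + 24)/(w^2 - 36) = (w + 4)/(w - 6)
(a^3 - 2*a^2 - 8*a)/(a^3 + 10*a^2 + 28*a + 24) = a*(a - 4)/(a^2 + 8*a + 12)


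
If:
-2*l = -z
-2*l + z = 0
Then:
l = z/2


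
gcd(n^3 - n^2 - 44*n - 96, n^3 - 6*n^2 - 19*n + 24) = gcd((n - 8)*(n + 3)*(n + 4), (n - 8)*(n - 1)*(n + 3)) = n^2 - 5*n - 24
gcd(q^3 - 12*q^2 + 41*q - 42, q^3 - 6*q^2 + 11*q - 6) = q^2 - 5*q + 6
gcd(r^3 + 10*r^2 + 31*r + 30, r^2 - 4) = r + 2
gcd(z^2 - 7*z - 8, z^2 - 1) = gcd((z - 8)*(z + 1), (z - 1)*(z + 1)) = z + 1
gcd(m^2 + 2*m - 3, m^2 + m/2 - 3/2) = m - 1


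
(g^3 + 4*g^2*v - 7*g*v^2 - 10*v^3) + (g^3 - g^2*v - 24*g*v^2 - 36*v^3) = 2*g^3 + 3*g^2*v - 31*g*v^2 - 46*v^3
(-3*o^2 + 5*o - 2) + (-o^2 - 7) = -4*o^2 + 5*o - 9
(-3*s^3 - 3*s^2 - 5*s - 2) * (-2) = 6*s^3 + 6*s^2 + 10*s + 4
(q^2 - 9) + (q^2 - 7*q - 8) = 2*q^2 - 7*q - 17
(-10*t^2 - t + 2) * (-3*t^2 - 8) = 30*t^4 + 3*t^3 + 74*t^2 + 8*t - 16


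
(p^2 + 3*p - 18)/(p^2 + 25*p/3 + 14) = 3*(p - 3)/(3*p + 7)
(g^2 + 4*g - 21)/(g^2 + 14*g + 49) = (g - 3)/(g + 7)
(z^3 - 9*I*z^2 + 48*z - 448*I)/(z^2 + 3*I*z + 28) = (z^2 - 16*I*z - 64)/(z - 4*I)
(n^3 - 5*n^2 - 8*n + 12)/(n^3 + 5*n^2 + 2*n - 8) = (n - 6)/(n + 4)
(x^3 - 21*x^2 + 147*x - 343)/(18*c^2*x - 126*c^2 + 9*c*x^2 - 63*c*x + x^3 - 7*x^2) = (x^2 - 14*x + 49)/(18*c^2 + 9*c*x + x^2)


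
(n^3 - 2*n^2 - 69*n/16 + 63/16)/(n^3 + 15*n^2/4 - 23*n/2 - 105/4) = (n - 3/4)/(n + 5)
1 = 1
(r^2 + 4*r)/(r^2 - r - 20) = r/(r - 5)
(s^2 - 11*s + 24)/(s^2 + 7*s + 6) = (s^2 - 11*s + 24)/(s^2 + 7*s + 6)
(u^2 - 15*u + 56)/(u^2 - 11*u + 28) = (u - 8)/(u - 4)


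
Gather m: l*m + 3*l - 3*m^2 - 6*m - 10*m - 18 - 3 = 3*l - 3*m^2 + m*(l - 16) - 21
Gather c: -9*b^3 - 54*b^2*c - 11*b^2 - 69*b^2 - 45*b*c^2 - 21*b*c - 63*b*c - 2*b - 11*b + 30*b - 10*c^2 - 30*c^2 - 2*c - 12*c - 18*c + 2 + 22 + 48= -9*b^3 - 80*b^2 + 17*b + c^2*(-45*b - 40) + c*(-54*b^2 - 84*b - 32) + 72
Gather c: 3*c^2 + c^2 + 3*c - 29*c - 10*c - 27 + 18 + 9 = 4*c^2 - 36*c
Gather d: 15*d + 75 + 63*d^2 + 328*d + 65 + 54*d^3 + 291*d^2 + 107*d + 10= 54*d^3 + 354*d^2 + 450*d + 150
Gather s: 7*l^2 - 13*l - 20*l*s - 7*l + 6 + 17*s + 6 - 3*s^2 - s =7*l^2 - 20*l - 3*s^2 + s*(16 - 20*l) + 12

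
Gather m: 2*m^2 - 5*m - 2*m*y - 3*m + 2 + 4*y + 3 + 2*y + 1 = 2*m^2 + m*(-2*y - 8) + 6*y + 6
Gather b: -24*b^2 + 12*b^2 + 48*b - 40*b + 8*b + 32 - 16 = -12*b^2 + 16*b + 16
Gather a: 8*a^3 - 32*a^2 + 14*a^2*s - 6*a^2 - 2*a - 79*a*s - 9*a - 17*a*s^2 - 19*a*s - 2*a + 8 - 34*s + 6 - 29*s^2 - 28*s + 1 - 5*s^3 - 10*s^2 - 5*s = 8*a^3 + a^2*(14*s - 38) + a*(-17*s^2 - 98*s - 13) - 5*s^3 - 39*s^2 - 67*s + 15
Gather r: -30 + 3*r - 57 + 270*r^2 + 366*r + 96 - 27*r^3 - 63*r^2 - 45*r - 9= -27*r^3 + 207*r^2 + 324*r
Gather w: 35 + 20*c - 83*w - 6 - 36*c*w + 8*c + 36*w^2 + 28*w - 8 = 28*c + 36*w^2 + w*(-36*c - 55) + 21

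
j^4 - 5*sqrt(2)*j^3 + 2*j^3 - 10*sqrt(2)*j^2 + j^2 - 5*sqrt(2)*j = j*(j + 1)^2*(j - 5*sqrt(2))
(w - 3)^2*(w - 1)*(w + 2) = w^4 - 5*w^3 + w^2 + 21*w - 18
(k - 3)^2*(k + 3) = k^3 - 3*k^2 - 9*k + 27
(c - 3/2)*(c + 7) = c^2 + 11*c/2 - 21/2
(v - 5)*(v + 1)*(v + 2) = v^3 - 2*v^2 - 13*v - 10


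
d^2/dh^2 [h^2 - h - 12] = 2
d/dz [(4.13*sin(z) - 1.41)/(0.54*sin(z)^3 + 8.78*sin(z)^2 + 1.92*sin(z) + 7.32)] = (-4.4604*sin(z)^3 - 33.9772*sin(z)^2 + 24.7596*sin(z) + 32.9388)*cos(z)/(0.2916*sin(z)^6 + 9.4824*sin(z)^5 + 79.162*sin(z)^4 + 41.6208*sin(z)^3 + 132.2256*sin(z)^2 + 28.1088*sin(z) + 53.5824)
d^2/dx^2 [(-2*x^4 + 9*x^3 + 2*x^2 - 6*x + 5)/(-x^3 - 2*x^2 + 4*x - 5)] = 8*(8*x^6 - 42*x^5 + 102*x^4 - 88*x^3 + 180*x^2 - 165*x + 10)/(x^9 + 6*x^8 - 25*x^6 + 60*x^5 + 36*x^4 - 229*x^3 + 390*x^2 - 300*x + 125)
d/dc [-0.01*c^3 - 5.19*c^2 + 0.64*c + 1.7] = -0.03*c^2 - 10.38*c + 0.64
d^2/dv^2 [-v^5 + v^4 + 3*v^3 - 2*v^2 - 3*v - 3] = -20*v^3 + 12*v^2 + 18*v - 4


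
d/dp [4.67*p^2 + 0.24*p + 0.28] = 9.34*p + 0.24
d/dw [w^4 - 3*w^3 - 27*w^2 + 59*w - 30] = 4*w^3 - 9*w^2 - 54*w + 59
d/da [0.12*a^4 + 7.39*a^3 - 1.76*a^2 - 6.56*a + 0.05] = 0.48*a^3 + 22.17*a^2 - 3.52*a - 6.56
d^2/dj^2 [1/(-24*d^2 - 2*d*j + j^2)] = 2*(-24*d^2 - 2*d*j + j^2 - 4*(d - j)^2)/(24*d^2 + 2*d*j - j^2)^3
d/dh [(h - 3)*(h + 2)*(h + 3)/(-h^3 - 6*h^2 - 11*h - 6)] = -4/(h^2 + 2*h + 1)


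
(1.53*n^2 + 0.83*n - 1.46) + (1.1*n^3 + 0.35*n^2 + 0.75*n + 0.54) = 1.1*n^3 + 1.88*n^2 + 1.58*n - 0.92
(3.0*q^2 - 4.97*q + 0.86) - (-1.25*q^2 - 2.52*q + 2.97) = 4.25*q^2 - 2.45*q - 2.11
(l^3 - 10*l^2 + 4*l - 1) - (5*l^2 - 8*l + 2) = l^3 - 15*l^2 + 12*l - 3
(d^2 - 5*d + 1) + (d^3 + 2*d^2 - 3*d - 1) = d^3 + 3*d^2 - 8*d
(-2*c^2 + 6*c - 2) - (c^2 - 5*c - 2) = -3*c^2 + 11*c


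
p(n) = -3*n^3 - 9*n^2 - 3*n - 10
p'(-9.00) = -570.00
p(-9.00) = 1475.00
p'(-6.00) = -219.00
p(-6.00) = 332.00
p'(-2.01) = -3.18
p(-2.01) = -15.97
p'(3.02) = -139.44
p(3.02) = -183.77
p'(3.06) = -142.35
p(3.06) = -189.41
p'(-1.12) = 5.87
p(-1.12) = -13.71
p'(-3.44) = -47.58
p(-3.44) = 15.94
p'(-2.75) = -21.56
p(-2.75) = -7.42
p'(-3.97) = -73.39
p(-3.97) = 47.77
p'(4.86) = -303.06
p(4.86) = -581.53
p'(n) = -9*n^2 - 18*n - 3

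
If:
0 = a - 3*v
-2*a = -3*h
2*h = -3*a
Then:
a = 0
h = 0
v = 0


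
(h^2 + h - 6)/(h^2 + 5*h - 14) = (h + 3)/(h + 7)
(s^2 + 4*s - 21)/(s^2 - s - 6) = (s + 7)/(s + 2)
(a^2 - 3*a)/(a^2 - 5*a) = (a - 3)/(a - 5)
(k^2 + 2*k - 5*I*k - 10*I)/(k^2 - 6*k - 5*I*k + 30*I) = (k + 2)/(k - 6)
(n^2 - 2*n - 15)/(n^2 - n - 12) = (n - 5)/(n - 4)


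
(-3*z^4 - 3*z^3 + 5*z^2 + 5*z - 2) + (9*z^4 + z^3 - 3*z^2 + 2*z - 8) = 6*z^4 - 2*z^3 + 2*z^2 + 7*z - 10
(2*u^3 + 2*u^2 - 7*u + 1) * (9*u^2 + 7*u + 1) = 18*u^5 + 32*u^4 - 47*u^3 - 38*u^2 + 1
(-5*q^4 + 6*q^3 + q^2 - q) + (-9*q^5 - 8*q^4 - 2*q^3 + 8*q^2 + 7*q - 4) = -9*q^5 - 13*q^4 + 4*q^3 + 9*q^2 + 6*q - 4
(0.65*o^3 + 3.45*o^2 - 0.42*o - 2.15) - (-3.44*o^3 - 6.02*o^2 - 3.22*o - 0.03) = 4.09*o^3 + 9.47*o^2 + 2.8*o - 2.12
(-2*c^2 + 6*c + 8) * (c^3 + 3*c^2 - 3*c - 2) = -2*c^5 + 32*c^3 + 10*c^2 - 36*c - 16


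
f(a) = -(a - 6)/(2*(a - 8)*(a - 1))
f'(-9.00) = 0.00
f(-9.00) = 0.04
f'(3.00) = 0.10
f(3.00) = -0.15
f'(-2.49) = 0.03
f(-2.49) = 0.12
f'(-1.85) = 0.05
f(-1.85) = 0.14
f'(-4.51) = 0.01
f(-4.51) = 0.08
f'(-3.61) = 0.02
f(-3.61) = 0.09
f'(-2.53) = 0.03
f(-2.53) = 0.11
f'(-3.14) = 0.02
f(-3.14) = 0.10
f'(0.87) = 21.14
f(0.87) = 2.77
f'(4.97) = 0.04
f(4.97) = -0.04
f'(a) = (a - 6)/(2*(a - 8)*(a - 1)^2) - 1/(2*(a - 8)*(a - 1)) + (a - 6)/(2*(a - 8)^2*(a - 1))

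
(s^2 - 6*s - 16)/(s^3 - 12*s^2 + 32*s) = (s + 2)/(s*(s - 4))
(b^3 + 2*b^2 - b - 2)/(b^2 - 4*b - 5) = (b^2 + b - 2)/(b - 5)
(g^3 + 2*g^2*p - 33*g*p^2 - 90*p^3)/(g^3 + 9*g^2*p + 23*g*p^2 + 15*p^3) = (g - 6*p)/(g + p)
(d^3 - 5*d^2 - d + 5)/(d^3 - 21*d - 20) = (d - 1)/(d + 4)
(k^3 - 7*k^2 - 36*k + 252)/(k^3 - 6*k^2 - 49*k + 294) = (k + 6)/(k + 7)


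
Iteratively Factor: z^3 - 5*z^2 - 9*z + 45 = (z - 3)*(z^2 - 2*z - 15) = (z - 3)*(z + 3)*(z - 5)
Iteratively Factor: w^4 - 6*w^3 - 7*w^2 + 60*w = (w + 3)*(w^3 - 9*w^2 + 20*w) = (w - 4)*(w + 3)*(w^2 - 5*w) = w*(w - 4)*(w + 3)*(w - 5)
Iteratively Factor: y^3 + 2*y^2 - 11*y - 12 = (y + 1)*(y^2 + y - 12) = (y + 1)*(y + 4)*(y - 3)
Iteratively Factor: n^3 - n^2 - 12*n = (n + 3)*(n^2 - 4*n) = n*(n + 3)*(n - 4)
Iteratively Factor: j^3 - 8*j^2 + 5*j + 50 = (j - 5)*(j^2 - 3*j - 10) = (j - 5)^2*(j + 2)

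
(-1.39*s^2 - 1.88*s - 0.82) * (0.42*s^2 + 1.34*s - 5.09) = -0.5838*s^4 - 2.6522*s^3 + 4.2115*s^2 + 8.4704*s + 4.1738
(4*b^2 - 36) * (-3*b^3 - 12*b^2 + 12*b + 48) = -12*b^5 - 48*b^4 + 156*b^3 + 624*b^2 - 432*b - 1728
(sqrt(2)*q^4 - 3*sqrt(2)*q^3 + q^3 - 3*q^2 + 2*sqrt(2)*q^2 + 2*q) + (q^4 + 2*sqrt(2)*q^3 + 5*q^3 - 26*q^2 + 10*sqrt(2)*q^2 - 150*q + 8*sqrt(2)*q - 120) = q^4 + sqrt(2)*q^4 - sqrt(2)*q^3 + 6*q^3 - 29*q^2 + 12*sqrt(2)*q^2 - 148*q + 8*sqrt(2)*q - 120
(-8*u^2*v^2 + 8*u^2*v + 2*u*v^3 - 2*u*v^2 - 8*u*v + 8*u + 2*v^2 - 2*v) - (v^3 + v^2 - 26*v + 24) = -8*u^2*v^2 + 8*u^2*v + 2*u*v^3 - 2*u*v^2 - 8*u*v + 8*u - v^3 + v^2 + 24*v - 24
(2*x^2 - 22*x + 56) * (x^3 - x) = 2*x^5 - 22*x^4 + 54*x^3 + 22*x^2 - 56*x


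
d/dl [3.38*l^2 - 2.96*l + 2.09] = 6.76*l - 2.96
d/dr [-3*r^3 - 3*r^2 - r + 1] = -9*r^2 - 6*r - 1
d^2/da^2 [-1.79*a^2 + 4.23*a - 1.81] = -3.58000000000000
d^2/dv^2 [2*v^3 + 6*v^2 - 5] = 12*v + 12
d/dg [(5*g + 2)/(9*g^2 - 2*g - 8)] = 9*(-5*g^2 - 4*g - 4)/(81*g^4 - 36*g^3 - 140*g^2 + 32*g + 64)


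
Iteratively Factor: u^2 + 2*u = (u)*(u + 2)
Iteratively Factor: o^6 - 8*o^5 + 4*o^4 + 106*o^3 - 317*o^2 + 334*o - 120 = (o - 5)*(o^5 - 3*o^4 - 11*o^3 + 51*o^2 - 62*o + 24) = (o - 5)*(o - 3)*(o^4 - 11*o^2 + 18*o - 8) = (o - 5)*(o - 3)*(o - 1)*(o^3 + o^2 - 10*o + 8) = (o - 5)*(o - 3)*(o - 1)*(o + 4)*(o^2 - 3*o + 2) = (o - 5)*(o - 3)*(o - 1)^2*(o + 4)*(o - 2)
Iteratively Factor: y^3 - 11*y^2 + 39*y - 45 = (y - 3)*(y^2 - 8*y + 15) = (y - 5)*(y - 3)*(y - 3)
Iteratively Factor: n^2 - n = (n)*(n - 1)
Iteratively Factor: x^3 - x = (x - 1)*(x^2 + x) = (x - 1)*(x + 1)*(x)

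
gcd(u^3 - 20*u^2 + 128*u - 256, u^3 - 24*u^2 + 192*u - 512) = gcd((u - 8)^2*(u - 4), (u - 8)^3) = u^2 - 16*u + 64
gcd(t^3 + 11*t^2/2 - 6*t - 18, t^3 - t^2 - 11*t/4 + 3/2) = t^2 - t/2 - 3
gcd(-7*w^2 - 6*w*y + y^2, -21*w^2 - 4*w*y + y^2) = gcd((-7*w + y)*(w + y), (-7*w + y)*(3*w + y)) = -7*w + y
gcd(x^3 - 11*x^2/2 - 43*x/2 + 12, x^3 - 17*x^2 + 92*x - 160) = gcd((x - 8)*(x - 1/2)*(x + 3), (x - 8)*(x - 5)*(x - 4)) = x - 8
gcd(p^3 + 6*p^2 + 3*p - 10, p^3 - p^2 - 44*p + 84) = 1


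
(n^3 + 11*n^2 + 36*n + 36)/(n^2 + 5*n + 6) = n + 6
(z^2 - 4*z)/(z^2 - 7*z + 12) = z/(z - 3)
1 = 1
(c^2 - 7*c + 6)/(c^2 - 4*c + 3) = (c - 6)/(c - 3)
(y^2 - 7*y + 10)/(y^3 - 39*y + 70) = 1/(y + 7)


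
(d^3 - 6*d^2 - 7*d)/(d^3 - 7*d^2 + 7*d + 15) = d*(d - 7)/(d^2 - 8*d + 15)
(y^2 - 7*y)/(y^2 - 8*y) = (y - 7)/(y - 8)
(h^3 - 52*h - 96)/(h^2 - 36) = (h^2 - 6*h - 16)/(h - 6)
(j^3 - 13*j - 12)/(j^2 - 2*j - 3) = (j^2 - j - 12)/(j - 3)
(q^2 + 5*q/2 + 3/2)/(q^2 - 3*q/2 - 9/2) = (q + 1)/(q - 3)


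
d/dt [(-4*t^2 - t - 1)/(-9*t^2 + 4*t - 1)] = 5*(-5*t^2 - 2*t + 1)/(81*t^4 - 72*t^3 + 34*t^2 - 8*t + 1)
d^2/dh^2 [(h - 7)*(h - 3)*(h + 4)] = 6*h - 12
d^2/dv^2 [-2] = 0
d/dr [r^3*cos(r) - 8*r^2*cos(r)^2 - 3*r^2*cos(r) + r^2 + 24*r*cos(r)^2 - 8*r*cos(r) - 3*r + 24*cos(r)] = -r^3*sin(r) + 8*r^2*sin(2*r) + 3*sqrt(2)*r^2*sin(r + pi/4) + 8*r*sin(r) - 24*r*sin(2*r) - 6*r*cos(r) - 8*r*cos(2*r) - 6*r - 24*sin(r) - 8*cos(r) + 12*cos(2*r) + 9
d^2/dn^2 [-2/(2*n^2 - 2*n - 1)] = 8*(-2*n^2 + 2*n + 2*(2*n - 1)^2 + 1)/(-2*n^2 + 2*n + 1)^3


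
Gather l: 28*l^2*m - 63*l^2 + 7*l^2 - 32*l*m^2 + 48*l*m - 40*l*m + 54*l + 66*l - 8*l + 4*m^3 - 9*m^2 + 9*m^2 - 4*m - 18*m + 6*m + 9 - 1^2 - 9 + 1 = l^2*(28*m - 56) + l*(-32*m^2 + 8*m + 112) + 4*m^3 - 16*m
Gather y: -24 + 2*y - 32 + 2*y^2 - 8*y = 2*y^2 - 6*y - 56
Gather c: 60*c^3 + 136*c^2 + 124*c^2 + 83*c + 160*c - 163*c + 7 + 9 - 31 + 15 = 60*c^3 + 260*c^2 + 80*c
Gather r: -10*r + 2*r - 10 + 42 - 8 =24 - 8*r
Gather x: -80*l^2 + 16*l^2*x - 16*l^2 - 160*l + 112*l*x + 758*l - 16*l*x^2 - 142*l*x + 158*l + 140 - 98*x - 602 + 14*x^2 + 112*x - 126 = -96*l^2 + 756*l + x^2*(14 - 16*l) + x*(16*l^2 - 30*l + 14) - 588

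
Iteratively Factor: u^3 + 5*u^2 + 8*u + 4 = (u + 2)*(u^2 + 3*u + 2) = (u + 1)*(u + 2)*(u + 2)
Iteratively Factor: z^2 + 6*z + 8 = (z + 4)*(z + 2)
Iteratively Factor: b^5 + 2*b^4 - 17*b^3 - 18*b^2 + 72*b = (b)*(b^4 + 2*b^3 - 17*b^2 - 18*b + 72) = b*(b + 4)*(b^3 - 2*b^2 - 9*b + 18) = b*(b - 3)*(b + 4)*(b^2 + b - 6) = b*(b - 3)*(b + 3)*(b + 4)*(b - 2)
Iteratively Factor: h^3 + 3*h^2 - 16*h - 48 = (h + 3)*(h^2 - 16) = (h + 3)*(h + 4)*(h - 4)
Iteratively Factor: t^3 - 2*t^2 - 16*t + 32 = (t + 4)*(t^2 - 6*t + 8) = (t - 2)*(t + 4)*(t - 4)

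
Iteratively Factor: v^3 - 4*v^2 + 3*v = (v - 1)*(v^2 - 3*v) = v*(v - 1)*(v - 3)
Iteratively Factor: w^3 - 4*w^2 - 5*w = (w)*(w^2 - 4*w - 5) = w*(w + 1)*(w - 5)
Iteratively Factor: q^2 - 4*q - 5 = (q + 1)*(q - 5)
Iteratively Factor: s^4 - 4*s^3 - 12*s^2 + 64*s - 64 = (s - 2)*(s^3 - 2*s^2 - 16*s + 32) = (s - 4)*(s - 2)*(s^2 + 2*s - 8) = (s - 4)*(s - 2)^2*(s + 4)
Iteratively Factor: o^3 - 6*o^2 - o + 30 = (o - 5)*(o^2 - o - 6) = (o - 5)*(o - 3)*(o + 2)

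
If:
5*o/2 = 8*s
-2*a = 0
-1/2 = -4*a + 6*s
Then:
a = 0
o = -4/15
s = -1/12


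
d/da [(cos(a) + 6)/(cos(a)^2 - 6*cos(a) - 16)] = (cos(a)^2 + 12*cos(a) - 20)*sin(a)/(sin(a)^2 + 6*cos(a) + 15)^2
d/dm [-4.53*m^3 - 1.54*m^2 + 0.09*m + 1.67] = -13.59*m^2 - 3.08*m + 0.09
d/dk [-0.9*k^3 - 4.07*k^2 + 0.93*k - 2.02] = -2.7*k^2 - 8.14*k + 0.93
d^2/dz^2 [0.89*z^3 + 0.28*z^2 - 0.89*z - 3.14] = 5.34*z + 0.56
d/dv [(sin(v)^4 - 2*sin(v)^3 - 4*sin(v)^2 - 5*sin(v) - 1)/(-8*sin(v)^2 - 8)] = (-2*sin(v)^5 + 2*sin(v)^4 - 4*sin(v)^3 + sin(v)^2 + 6*sin(v) + 5)*cos(v)/(8*(sin(v)^2 + 1)^2)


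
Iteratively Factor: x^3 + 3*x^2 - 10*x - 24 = (x + 4)*(x^2 - x - 6) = (x + 2)*(x + 4)*(x - 3)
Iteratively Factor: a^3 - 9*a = (a + 3)*(a^2 - 3*a) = (a - 3)*(a + 3)*(a)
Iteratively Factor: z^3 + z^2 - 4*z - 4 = (z + 2)*(z^2 - z - 2) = (z + 1)*(z + 2)*(z - 2)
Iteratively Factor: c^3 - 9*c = (c)*(c^2 - 9) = c*(c + 3)*(c - 3)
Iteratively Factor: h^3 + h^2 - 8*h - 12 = (h - 3)*(h^2 + 4*h + 4) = (h - 3)*(h + 2)*(h + 2)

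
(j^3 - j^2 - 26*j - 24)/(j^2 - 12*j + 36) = (j^2 + 5*j + 4)/(j - 6)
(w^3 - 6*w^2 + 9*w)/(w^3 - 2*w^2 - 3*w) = (w - 3)/(w + 1)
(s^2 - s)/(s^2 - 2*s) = (s - 1)/(s - 2)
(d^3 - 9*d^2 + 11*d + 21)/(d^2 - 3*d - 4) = (d^2 - 10*d + 21)/(d - 4)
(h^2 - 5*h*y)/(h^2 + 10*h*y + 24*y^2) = h*(h - 5*y)/(h^2 + 10*h*y + 24*y^2)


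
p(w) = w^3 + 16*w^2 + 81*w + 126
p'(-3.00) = 12.00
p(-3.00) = 0.00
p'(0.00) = 81.00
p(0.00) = 126.00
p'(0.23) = 88.52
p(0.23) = 145.49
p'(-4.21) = -0.55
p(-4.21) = -6.04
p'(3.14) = 211.06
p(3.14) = 569.05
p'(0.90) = 112.23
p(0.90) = 212.59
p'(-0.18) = 75.34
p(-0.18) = 111.93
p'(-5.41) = -4.32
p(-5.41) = -2.26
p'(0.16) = 86.20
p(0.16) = 139.37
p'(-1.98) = 29.40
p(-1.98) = 20.58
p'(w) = 3*w^2 + 32*w + 81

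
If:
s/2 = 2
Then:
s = 4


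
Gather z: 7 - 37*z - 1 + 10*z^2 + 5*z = 10*z^2 - 32*z + 6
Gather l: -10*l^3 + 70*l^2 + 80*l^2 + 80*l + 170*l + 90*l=-10*l^3 + 150*l^2 + 340*l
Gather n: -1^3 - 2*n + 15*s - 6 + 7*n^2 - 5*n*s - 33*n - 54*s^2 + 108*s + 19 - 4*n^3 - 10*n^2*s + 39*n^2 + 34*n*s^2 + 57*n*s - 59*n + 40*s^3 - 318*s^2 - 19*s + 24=-4*n^3 + n^2*(46 - 10*s) + n*(34*s^2 + 52*s - 94) + 40*s^3 - 372*s^2 + 104*s + 36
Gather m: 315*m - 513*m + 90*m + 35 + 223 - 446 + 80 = -108*m - 108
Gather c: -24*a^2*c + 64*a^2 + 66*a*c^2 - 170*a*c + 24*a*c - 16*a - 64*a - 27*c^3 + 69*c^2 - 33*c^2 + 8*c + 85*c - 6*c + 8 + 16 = 64*a^2 - 80*a - 27*c^3 + c^2*(66*a + 36) + c*(-24*a^2 - 146*a + 87) + 24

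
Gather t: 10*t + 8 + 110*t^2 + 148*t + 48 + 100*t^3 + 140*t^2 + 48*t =100*t^3 + 250*t^2 + 206*t + 56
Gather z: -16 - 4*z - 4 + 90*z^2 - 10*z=90*z^2 - 14*z - 20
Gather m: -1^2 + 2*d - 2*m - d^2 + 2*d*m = -d^2 + 2*d + m*(2*d - 2) - 1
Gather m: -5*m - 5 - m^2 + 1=-m^2 - 5*m - 4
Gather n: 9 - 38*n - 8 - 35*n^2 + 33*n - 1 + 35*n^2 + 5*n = 0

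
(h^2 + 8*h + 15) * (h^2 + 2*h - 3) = h^4 + 10*h^3 + 28*h^2 + 6*h - 45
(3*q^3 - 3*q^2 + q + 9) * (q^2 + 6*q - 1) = 3*q^5 + 15*q^4 - 20*q^3 + 18*q^2 + 53*q - 9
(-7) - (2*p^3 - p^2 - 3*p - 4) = -2*p^3 + p^2 + 3*p - 3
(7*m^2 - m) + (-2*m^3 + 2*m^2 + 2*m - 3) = -2*m^3 + 9*m^2 + m - 3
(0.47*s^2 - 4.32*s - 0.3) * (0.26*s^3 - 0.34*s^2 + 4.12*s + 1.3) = 0.1222*s^5 - 1.283*s^4 + 3.3272*s^3 - 17.0854*s^2 - 6.852*s - 0.39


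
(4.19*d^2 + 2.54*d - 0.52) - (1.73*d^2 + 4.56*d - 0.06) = 2.46*d^2 - 2.02*d - 0.46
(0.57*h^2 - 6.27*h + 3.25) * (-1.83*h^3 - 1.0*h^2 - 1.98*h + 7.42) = -1.0431*h^5 + 10.9041*h^4 - 0.8061*h^3 + 13.394*h^2 - 52.9584*h + 24.115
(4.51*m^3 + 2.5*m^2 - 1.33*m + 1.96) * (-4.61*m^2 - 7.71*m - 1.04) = -20.7911*m^5 - 46.2971*m^4 - 17.8341*m^3 - 1.3813*m^2 - 13.7284*m - 2.0384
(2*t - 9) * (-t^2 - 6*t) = -2*t^3 - 3*t^2 + 54*t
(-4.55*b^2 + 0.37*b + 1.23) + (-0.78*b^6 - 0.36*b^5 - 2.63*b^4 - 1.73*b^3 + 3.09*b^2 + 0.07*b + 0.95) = -0.78*b^6 - 0.36*b^5 - 2.63*b^4 - 1.73*b^3 - 1.46*b^2 + 0.44*b + 2.18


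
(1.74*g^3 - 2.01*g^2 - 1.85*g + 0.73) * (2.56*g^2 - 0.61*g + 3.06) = 4.4544*g^5 - 6.207*g^4 + 1.8145*g^3 - 3.1533*g^2 - 6.1063*g + 2.2338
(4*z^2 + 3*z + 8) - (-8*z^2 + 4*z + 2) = 12*z^2 - z + 6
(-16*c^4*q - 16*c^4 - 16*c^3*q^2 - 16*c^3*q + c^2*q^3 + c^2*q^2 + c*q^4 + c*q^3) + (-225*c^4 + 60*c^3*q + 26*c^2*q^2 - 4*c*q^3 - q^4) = -16*c^4*q - 241*c^4 - 16*c^3*q^2 + 44*c^3*q + c^2*q^3 + 27*c^2*q^2 + c*q^4 - 3*c*q^3 - q^4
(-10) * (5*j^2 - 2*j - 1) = -50*j^2 + 20*j + 10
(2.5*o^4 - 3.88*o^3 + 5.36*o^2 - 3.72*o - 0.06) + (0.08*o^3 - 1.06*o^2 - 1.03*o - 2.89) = 2.5*o^4 - 3.8*o^3 + 4.3*o^2 - 4.75*o - 2.95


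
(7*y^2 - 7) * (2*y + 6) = 14*y^3 + 42*y^2 - 14*y - 42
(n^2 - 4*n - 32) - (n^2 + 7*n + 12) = -11*n - 44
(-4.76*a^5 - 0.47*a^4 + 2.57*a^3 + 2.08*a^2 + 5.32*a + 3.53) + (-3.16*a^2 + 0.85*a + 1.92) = -4.76*a^5 - 0.47*a^4 + 2.57*a^3 - 1.08*a^2 + 6.17*a + 5.45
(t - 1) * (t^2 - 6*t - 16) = t^3 - 7*t^2 - 10*t + 16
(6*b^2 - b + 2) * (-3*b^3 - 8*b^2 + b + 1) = -18*b^5 - 45*b^4 + 8*b^3 - 11*b^2 + b + 2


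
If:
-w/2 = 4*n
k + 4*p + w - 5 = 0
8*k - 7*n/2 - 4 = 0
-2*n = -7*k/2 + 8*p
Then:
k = 148/499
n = -232/499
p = 491/1996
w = 1856/499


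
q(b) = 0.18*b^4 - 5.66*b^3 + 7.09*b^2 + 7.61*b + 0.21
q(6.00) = -688.17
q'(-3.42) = -268.29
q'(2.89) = -75.85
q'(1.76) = -16.11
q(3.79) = -140.10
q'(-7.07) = -1195.83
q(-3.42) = 308.15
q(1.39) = 9.96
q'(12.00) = -1023.19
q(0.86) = 8.50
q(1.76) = 6.44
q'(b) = 0.72*b^3 - 16.98*b^2 + 14.18*b + 7.61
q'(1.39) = -3.55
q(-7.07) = 2750.73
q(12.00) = -4935.51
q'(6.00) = -363.07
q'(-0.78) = -14.12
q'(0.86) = 7.70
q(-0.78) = 1.34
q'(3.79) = -143.35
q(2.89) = -42.64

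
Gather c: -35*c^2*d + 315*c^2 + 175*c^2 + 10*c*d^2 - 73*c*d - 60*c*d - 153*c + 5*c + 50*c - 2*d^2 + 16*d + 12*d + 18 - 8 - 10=c^2*(490 - 35*d) + c*(10*d^2 - 133*d - 98) - 2*d^2 + 28*d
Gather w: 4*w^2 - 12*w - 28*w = 4*w^2 - 40*w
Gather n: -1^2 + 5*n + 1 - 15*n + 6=6 - 10*n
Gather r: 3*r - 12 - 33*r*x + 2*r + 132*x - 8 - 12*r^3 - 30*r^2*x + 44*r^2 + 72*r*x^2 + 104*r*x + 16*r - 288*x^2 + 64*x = -12*r^3 + r^2*(44 - 30*x) + r*(72*x^2 + 71*x + 21) - 288*x^2 + 196*x - 20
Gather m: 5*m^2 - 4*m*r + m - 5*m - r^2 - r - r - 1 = 5*m^2 + m*(-4*r - 4) - r^2 - 2*r - 1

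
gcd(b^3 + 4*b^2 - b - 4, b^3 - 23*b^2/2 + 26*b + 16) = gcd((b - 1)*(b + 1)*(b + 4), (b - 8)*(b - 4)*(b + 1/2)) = 1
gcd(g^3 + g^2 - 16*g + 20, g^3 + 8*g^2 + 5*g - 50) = g^2 + 3*g - 10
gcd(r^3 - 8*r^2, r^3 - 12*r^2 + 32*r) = r^2 - 8*r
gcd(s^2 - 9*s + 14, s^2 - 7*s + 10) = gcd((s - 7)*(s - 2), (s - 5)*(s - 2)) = s - 2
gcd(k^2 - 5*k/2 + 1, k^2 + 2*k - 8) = k - 2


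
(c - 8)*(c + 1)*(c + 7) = c^3 - 57*c - 56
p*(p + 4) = p^2 + 4*p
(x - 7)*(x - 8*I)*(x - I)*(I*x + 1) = I*x^4 + 10*x^3 - 7*I*x^3 - 70*x^2 - 17*I*x^2 - 8*x + 119*I*x + 56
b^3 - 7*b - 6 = (b - 3)*(b + 1)*(b + 2)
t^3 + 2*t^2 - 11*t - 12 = (t - 3)*(t + 1)*(t + 4)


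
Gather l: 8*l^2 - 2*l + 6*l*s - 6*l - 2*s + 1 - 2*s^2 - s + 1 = 8*l^2 + l*(6*s - 8) - 2*s^2 - 3*s + 2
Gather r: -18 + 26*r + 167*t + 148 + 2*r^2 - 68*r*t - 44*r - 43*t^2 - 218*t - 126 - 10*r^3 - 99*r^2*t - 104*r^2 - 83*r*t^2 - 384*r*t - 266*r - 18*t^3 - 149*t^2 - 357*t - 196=-10*r^3 + r^2*(-99*t - 102) + r*(-83*t^2 - 452*t - 284) - 18*t^3 - 192*t^2 - 408*t - 192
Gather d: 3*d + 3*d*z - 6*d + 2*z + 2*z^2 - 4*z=d*(3*z - 3) + 2*z^2 - 2*z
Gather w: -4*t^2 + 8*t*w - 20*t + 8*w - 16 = -4*t^2 - 20*t + w*(8*t + 8) - 16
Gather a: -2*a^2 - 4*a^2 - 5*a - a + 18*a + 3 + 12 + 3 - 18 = -6*a^2 + 12*a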